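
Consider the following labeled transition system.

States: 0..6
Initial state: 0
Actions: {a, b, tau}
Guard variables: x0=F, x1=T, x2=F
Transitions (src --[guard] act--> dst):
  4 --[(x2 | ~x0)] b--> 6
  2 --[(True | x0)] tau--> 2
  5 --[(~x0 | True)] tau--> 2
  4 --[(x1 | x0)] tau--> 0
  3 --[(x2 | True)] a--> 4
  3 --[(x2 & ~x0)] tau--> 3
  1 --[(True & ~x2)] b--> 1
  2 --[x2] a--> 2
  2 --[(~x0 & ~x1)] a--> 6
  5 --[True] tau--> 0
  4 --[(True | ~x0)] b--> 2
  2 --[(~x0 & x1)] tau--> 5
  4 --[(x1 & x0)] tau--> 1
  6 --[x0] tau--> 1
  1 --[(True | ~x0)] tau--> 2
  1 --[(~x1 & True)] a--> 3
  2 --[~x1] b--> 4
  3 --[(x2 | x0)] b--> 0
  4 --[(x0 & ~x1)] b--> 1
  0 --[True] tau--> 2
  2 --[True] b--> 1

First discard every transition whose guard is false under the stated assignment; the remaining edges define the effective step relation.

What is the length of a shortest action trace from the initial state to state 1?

Answer: 2

Trace:
Breadth-first toward 1:
  L0 = {0}
  L1 = {2}
  L2 = {1,5}
depth(1)=2, e.g. tau·b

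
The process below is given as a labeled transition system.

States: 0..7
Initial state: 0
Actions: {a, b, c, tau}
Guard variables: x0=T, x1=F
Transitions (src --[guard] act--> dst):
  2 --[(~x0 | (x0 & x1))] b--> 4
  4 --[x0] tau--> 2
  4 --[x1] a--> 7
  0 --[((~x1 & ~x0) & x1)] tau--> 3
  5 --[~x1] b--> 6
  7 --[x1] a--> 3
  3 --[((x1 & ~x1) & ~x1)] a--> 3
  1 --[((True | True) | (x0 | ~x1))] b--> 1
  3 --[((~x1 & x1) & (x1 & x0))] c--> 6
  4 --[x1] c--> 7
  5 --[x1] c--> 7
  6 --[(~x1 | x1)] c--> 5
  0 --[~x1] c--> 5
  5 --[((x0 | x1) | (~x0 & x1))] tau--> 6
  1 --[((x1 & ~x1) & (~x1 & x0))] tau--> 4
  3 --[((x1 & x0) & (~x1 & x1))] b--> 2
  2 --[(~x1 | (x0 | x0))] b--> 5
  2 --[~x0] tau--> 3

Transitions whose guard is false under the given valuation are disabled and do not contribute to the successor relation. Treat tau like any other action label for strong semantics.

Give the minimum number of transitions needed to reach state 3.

Answer: UNREACHABLE

Working:
BFS to 3:
  L0 = {0}
  L1 = {5}
  L2 = {6}
3 never appears.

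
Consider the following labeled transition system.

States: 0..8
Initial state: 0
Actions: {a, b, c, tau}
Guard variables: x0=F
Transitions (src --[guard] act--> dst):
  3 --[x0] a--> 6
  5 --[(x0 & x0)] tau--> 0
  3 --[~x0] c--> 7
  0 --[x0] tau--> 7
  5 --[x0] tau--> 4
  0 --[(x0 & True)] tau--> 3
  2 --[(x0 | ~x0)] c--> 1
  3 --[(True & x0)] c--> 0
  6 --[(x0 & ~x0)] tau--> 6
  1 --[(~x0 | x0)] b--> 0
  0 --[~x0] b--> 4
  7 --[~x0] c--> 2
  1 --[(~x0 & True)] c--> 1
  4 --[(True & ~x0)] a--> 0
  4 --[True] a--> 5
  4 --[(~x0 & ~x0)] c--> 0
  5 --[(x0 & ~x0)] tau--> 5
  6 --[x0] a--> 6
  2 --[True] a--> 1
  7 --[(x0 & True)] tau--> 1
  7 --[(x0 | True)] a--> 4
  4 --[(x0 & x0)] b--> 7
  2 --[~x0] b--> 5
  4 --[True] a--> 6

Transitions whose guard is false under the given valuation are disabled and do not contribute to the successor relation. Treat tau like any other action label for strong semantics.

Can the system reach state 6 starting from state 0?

After dropping false guards: 13 live edges.
depth 0: {0}
depth 1: {4}  cumulative {0,4}
depth 2: {5,6}  cumulative {0,4,5,6}
Reach set: {0,4,5,6}
Path to 6: b·a

Answer: REACHABLE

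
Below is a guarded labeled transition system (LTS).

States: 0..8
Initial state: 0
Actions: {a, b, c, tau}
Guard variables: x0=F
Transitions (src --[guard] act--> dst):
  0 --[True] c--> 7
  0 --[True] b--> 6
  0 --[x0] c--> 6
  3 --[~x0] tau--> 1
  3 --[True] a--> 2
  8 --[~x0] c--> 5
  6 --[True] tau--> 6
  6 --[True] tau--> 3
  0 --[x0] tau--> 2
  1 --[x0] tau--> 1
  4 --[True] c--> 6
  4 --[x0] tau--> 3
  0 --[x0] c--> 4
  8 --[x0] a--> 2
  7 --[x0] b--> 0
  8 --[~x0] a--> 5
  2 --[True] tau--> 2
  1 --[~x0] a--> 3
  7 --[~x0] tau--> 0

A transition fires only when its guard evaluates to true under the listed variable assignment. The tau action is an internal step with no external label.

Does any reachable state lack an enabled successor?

R = {0,1,2,3,6,7}
  0: b→6  c→7  [deg 2]
  1: a→3  [deg 1]
  2: tau→2  [deg 1]
  3: a→2  tau→1  [deg 2]
  6: tau→3  tau→6  [deg 2]
  7: tau→0  [deg 1]

Answer: DEADLOCK-FREE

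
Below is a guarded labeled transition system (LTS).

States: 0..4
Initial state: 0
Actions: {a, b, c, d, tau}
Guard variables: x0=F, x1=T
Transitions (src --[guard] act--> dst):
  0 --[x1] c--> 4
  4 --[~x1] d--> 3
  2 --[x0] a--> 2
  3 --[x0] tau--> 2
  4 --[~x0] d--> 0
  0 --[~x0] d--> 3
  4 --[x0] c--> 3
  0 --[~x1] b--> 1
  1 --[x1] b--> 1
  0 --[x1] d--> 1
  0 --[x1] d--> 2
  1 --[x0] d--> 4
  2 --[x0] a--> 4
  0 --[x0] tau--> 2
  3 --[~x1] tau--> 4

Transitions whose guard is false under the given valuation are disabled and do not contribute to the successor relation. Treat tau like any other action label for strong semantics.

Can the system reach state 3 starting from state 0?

Guard filter leaves 6 enabled edge(s).
Layer 0: {0}
Layer 1: {1,2,3,4}  cumulative {0,1,2,3,4}
Reach set: {0,1,2,3,4}
witness 3: d

Answer: REACHABLE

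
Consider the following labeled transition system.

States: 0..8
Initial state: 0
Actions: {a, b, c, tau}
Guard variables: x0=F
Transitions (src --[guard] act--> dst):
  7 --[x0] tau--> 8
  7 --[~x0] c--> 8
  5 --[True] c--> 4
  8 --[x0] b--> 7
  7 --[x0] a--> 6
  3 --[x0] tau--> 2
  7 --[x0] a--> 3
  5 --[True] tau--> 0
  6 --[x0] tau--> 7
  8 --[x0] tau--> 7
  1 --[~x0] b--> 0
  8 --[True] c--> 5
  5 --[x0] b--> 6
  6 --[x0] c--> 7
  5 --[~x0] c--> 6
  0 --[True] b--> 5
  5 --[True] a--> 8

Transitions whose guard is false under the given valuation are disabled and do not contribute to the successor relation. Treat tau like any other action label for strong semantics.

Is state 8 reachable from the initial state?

After dropping false guards: 8 live edges.
Layer 0: {0}
Layer 1: {5}  now seen {0,5}
Layer 2: {4,6,8}  now seen {0,4,5,6,8}
R = {0,4,5,6,8}
witness 8: b·a

Answer: REACHABLE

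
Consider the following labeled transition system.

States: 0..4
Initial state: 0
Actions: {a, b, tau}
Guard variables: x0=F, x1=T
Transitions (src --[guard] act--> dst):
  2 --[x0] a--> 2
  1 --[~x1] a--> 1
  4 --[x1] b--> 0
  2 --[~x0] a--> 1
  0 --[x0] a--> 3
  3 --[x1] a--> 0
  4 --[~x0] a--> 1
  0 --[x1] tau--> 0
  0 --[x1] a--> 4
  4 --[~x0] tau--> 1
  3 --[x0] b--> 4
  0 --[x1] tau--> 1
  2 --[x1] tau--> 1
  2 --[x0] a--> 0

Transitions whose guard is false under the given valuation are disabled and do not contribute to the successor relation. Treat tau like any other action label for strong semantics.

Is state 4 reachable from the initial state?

9 transition(s) survive guard evaluation.
Layer 0: {0}
Layer 1: {1,4}  total {0,1,4}
Reachable = {0,1,4}
trace reaching 4: a

Answer: REACHABLE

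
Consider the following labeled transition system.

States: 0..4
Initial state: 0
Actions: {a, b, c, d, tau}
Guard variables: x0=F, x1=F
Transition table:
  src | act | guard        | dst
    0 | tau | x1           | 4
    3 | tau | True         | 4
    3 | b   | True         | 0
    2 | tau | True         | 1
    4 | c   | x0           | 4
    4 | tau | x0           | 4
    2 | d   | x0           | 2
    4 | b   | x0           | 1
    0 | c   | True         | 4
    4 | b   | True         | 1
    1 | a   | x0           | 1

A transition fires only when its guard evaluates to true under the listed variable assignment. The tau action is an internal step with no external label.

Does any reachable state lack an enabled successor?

Answer: DEADLOCK at state 1

Working:
Reachable = {0,1,4}
  0: c→4  [deg 1]
  1: ∅  [no exit]
  4: b→1  [deg 1]
trace reaching 1: c·b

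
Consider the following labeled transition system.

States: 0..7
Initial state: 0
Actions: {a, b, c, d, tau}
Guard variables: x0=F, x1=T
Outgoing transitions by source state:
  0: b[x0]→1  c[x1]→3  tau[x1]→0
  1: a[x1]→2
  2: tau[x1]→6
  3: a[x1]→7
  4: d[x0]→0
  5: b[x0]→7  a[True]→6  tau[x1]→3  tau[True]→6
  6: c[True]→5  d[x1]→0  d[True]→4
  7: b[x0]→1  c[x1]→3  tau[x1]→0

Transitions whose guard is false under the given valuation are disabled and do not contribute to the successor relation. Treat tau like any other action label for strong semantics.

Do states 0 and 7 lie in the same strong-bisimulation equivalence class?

Refine partition for ~:
  π0 = {{0,1,2,3,4,5,6,7}}
  π1 = {{0,7},{1,3},{2},{4},{5},{6}}
  π2 = {{0,7},{1},{2},{3},{4},{5},{6}}
stable after 3 split(s): 7 block(s)
class of 0: {0,7}; class of 7: {0,7}

Answer: BISIMILAR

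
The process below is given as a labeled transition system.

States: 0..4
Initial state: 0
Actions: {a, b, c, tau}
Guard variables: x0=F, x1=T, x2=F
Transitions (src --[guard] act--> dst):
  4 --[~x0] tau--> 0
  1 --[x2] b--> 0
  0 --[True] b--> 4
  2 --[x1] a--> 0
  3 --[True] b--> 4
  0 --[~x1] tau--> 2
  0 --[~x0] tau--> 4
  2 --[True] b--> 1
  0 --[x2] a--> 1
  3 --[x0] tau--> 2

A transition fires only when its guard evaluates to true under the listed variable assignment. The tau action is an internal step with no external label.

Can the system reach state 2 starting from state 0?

Answer: UNREACHABLE

Analysis:
After dropping false guards: 6 live edges.
Layer 0: {0}
Layer 1: {4}  now seen {0,4}
Reach set: {0,4}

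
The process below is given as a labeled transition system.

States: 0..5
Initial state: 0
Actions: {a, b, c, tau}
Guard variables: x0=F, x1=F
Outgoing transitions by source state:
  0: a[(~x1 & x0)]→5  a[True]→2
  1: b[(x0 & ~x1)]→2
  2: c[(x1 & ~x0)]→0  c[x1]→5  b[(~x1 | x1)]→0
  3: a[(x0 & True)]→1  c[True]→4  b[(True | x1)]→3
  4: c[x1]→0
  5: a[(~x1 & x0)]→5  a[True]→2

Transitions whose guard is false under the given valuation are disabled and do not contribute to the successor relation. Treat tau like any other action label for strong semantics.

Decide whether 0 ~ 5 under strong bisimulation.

Bisimulation quotient by refinement:
  P[0] = {{0,1,2,3,4,5}}
  P[1] = {{0,5},{1,4},{2},{3}}
Fixed point at round 2; 4 class(es).
[0]={0,5}  [5]={0,5}

Answer: BISIMILAR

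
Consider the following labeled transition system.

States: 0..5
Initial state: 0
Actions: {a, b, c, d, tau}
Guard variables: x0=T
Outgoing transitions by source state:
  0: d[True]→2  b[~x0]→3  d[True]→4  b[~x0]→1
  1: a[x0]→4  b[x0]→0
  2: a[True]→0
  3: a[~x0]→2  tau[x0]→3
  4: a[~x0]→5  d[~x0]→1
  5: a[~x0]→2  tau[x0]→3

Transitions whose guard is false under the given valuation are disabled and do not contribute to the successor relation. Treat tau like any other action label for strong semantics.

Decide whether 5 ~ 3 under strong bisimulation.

Answer: BISIMILAR

Trace:
Compute ~ classes (split until stable):
  π0 = {{0,1,2,3,4,5}}
  π1 = {{0},{1},{2},{3,5},{4}}
5 equivalence class(es) (converged in 2)
class of 5: {3,5}; class of 3: {3,5}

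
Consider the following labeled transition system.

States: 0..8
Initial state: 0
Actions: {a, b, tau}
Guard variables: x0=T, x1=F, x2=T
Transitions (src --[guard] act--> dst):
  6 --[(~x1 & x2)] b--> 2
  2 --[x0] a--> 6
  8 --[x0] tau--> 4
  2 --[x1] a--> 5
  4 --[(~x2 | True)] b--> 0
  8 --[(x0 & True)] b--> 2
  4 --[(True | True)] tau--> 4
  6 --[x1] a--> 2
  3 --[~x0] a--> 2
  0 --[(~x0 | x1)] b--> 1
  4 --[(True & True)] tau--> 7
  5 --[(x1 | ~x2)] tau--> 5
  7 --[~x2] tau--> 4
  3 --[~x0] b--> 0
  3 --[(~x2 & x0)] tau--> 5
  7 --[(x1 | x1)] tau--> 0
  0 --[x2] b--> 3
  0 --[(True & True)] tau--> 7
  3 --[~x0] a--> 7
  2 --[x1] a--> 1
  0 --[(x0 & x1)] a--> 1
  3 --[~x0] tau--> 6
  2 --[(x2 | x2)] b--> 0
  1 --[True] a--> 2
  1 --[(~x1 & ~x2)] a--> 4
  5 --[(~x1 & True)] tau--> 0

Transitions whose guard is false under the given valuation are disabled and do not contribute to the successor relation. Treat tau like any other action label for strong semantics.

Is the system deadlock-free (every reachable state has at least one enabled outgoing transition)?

Answer: DEADLOCK at state 3

Analysis:
Reachable = {0,3,7}
  0: b→3  tau→7  [2 out]
  3: ∅  [deadlock]
  7: ∅  [deadlock]
witness 3: b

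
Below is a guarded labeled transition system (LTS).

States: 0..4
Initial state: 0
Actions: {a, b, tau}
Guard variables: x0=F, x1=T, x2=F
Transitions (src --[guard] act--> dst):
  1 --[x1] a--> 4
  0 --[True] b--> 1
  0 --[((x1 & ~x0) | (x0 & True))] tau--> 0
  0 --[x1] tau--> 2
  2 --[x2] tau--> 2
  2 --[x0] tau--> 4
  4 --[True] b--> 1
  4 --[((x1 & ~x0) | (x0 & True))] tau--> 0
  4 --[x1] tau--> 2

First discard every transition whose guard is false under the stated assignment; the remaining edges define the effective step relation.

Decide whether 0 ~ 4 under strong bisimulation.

Answer: BISIMILAR

Working:
Bisimulation quotient by refinement:
  π0 = {{0,1,2,3,4}}
  π1 = {{0,4},{1},{2,3}}
stable after 2 split(s): 3 block(s)
0∈{0,4}, 4∈{0,4}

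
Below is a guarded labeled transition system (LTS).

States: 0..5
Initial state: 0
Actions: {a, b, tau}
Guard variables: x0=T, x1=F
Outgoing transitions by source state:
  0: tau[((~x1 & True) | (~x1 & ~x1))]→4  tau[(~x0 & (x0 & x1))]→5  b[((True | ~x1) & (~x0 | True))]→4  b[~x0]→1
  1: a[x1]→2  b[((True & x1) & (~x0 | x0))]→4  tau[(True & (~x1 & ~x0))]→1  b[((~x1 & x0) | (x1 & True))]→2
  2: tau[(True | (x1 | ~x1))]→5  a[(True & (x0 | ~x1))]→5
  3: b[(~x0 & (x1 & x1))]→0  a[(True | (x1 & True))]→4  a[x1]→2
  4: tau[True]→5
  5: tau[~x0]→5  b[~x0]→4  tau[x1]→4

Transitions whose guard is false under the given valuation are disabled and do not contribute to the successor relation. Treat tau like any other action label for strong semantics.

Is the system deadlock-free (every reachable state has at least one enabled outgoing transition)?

R = {0,4,5}
  0: b→4  tau→4  [2 exit(s)]
  4: tau→5  [1 exit(s)]
  5: ∅  [deadlock]
Path to 5: tau·tau

Answer: DEADLOCK at state 5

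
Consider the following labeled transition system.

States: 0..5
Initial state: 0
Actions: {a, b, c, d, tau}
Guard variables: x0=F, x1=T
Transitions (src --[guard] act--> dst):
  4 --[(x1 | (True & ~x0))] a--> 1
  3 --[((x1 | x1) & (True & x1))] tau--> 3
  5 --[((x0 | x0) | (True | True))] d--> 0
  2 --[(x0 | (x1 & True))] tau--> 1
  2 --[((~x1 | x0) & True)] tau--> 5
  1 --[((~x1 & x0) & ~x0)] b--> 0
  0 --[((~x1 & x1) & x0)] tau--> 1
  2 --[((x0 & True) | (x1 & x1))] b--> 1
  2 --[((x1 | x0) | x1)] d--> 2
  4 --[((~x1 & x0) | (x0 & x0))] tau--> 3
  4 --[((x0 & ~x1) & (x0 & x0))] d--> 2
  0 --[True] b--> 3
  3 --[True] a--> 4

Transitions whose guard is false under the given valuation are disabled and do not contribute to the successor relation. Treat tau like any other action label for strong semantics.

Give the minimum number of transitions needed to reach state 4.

Answer: 2

Analysis:
Layered search for 4:
  L0 = {0}
  L1 = {3}
  L2 = {4}
depth(4)=2, e.g. b·a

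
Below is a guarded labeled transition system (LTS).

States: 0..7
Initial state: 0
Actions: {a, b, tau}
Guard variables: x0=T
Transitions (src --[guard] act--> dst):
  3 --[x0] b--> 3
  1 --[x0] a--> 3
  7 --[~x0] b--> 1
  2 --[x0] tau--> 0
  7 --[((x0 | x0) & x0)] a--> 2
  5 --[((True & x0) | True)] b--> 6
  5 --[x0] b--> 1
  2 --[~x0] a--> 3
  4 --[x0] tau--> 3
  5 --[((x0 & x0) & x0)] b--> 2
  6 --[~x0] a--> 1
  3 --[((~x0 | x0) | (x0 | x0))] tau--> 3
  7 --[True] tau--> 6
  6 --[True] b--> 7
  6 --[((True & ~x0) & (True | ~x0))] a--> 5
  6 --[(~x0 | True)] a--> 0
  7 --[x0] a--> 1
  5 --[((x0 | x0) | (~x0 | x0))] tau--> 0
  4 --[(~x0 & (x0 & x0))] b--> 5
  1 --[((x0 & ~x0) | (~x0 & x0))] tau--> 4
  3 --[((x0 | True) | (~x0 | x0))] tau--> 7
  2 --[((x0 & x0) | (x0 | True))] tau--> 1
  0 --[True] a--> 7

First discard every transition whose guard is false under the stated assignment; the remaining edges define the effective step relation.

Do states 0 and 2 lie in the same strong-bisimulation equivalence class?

Answer: NOT BISIMILAR

Working:
Compute ~ classes (split until stable):
  π0 = {{0,1,2,3,4,5,6,7}}
  π1 = {{0,1},{2,4},{3,5},{6},{7}}
  π2 = {{0},{1},{2},{3},{4},{5},{6},{7}}
Fixed point at round 3; 8 class(es).
[0]={0}  [2]={2}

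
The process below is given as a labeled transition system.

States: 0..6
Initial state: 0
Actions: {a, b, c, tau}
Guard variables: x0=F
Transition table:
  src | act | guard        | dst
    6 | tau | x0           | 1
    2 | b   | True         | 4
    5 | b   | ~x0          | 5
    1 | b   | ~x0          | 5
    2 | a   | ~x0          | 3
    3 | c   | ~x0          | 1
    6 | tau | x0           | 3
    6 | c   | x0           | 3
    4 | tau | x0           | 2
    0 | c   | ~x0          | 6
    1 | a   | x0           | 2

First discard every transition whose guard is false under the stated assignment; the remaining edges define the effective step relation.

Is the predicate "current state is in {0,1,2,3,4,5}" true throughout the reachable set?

Allowed set {0,1,2,3,4,5}
R = {0,6}
  0: ✓
  6: VIOLATES
witness against invariant: c → 6

Answer: INVARIANT VIOLATED at state 6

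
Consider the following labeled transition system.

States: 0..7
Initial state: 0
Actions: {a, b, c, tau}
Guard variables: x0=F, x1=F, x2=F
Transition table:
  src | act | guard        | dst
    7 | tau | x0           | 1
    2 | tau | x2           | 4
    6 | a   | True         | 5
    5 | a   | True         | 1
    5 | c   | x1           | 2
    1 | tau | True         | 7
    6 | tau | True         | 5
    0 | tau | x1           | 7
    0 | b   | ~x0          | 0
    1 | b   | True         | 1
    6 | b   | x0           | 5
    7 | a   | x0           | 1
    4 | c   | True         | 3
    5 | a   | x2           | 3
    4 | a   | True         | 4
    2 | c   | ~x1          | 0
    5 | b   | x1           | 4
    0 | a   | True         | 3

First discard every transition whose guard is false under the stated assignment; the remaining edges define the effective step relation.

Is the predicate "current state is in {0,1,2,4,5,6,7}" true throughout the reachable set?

Safe = {0,1,2,4,5,6,7}
R = {0,3}
  0: safe
  3: ✗ unsafe
reach 3 via a — violates

Answer: INVARIANT VIOLATED at state 3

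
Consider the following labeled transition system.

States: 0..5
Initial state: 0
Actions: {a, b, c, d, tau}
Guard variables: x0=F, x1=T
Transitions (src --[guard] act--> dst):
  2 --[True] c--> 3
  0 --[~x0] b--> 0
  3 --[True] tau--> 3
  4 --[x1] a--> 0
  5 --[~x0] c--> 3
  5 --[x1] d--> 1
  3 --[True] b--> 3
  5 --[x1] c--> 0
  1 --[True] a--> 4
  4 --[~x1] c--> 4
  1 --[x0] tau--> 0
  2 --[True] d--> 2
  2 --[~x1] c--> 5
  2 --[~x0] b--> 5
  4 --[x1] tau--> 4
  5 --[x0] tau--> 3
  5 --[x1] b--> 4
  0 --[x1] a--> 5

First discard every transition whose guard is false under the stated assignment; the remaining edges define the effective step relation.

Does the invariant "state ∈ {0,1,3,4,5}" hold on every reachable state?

Safe = {0,1,3,4,5}
Reach set: {0,1,3,4,5}
  0: safe
  1: safe
  3: safe
  4: safe
  5: safe

Answer: INVARIANT HOLDS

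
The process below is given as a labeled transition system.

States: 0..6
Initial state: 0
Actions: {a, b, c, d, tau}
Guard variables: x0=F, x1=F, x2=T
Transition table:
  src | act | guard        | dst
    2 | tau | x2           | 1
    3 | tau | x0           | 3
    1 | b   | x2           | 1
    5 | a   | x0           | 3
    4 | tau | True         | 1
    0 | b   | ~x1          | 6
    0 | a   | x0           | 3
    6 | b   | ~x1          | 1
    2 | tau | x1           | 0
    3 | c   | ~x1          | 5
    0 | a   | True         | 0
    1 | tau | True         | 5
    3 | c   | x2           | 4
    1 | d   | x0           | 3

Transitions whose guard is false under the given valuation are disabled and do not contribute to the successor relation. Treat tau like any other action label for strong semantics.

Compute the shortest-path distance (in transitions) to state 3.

Answer: UNREACHABLE

Analysis:
Breadth-first toward 3:
  L0 = {0}
  L1 = {6}
  L2 = {1}
  L3 = {5}
3 never appears.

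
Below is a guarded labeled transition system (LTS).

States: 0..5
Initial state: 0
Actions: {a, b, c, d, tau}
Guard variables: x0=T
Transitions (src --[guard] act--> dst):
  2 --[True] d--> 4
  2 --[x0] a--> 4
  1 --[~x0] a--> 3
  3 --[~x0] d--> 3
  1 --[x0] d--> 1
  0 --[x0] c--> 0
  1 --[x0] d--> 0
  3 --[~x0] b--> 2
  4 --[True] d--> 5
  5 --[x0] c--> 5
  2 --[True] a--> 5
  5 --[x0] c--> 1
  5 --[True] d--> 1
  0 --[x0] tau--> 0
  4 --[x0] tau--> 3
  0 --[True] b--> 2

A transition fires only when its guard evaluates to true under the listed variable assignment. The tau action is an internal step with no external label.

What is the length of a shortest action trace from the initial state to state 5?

Answer: 2

Working:
BFS to 5:
  depth 0: {0}
  depth 1: {2}
  depth 2: {4,5}
first hit 5 at d=2 via b·a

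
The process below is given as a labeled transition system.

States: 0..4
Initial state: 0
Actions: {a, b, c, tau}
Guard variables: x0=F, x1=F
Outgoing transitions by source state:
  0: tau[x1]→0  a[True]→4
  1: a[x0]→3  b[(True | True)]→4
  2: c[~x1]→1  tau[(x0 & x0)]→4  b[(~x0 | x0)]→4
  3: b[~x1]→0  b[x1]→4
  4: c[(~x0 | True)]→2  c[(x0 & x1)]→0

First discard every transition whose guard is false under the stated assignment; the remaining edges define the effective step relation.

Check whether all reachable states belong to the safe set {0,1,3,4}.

Answer: INVARIANT VIOLATED at state 2

Trace:
Safe = {0,1,3,4}
R = {0,1,2,4}
  0: ok
  1: ok
  2: ✗ unsafe
  4: ok
witness against invariant: a·c → 2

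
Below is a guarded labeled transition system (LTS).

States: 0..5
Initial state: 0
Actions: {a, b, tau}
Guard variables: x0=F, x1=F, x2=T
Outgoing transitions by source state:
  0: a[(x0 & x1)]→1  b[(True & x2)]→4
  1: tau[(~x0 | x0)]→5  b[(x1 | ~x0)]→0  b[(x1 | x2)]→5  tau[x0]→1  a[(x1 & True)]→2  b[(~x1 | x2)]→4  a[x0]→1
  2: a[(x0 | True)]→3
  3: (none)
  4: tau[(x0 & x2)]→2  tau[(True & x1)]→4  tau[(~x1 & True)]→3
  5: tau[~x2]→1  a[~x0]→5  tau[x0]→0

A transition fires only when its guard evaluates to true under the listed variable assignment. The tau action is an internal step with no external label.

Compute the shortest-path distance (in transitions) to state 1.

Answer: UNREACHABLE

Trace:
BFS to 1:
  Layer 0: {0}
  Layer 1: {4}
  Layer 2: {3}
1 never appears.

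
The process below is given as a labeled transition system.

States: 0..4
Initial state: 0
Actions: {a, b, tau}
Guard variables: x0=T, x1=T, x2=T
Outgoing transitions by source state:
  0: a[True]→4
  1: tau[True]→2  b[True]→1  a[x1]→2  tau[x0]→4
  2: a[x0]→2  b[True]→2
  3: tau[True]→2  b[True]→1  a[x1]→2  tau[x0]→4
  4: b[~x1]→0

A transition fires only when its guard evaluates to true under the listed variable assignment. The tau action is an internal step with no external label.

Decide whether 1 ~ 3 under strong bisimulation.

Answer: BISIMILAR

Trace:
Bisimulation quotient by refinement:
  P[0] = {{0,1,2,3,4}}
  P[1] = {{0},{1,3},{2},{4}}
stable after 2 split(s): 4 block(s)
[1]={1,3}  [3]={1,3}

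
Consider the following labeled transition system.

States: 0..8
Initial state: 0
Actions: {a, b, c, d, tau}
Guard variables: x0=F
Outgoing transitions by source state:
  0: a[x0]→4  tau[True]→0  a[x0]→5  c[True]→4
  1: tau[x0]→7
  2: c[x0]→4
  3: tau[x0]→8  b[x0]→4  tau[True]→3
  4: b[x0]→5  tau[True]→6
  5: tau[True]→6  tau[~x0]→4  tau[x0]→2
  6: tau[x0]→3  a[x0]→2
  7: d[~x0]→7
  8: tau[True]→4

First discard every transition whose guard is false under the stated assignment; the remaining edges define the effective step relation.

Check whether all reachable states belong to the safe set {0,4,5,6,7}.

Answer: INVARIANT HOLDS

Analysis:
Allowed set {0,4,5,6,7}
Reachable = {0,4,6}
  0: ok
  4: ok
  6: ok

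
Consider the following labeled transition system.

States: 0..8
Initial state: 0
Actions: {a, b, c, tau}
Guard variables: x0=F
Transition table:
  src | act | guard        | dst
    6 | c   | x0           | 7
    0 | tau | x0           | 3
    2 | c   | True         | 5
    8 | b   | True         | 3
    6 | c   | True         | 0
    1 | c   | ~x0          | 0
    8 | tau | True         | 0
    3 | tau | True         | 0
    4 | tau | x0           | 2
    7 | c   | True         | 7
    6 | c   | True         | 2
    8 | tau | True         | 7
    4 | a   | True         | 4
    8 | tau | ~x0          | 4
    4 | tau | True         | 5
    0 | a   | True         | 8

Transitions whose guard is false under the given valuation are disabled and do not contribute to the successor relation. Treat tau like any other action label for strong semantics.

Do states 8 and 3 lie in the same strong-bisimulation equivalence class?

Answer: NOT BISIMILAR

Analysis:
Refine partition for ~:
  P[0] = {{0,1,2,3,4,5,6,7,8}}
  P[1] = {{0},{1,2,6,7},{3},{4},{5},{8}}
  P[2] = {{0},{1},{2},{3},{4},{5},{6},{7},{8}}
9 equivalence class(es) (converged in 3)
8∈{8}, 3∈{3}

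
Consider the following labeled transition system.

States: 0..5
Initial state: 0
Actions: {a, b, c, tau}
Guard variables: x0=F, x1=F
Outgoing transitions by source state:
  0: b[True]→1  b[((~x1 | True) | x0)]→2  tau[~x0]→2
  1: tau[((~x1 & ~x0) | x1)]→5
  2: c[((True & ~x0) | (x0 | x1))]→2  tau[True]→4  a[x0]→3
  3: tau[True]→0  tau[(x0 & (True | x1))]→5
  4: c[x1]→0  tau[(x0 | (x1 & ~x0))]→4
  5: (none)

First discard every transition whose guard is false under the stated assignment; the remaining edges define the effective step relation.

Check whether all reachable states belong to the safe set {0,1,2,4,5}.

Answer: INVARIANT HOLDS

Analysis:
Inv-set: {0,1,2,4,5}
Reachable = {0,1,2,4,5}
  0: ok
  1: ok
  2: ok
  4: ok
  5: ok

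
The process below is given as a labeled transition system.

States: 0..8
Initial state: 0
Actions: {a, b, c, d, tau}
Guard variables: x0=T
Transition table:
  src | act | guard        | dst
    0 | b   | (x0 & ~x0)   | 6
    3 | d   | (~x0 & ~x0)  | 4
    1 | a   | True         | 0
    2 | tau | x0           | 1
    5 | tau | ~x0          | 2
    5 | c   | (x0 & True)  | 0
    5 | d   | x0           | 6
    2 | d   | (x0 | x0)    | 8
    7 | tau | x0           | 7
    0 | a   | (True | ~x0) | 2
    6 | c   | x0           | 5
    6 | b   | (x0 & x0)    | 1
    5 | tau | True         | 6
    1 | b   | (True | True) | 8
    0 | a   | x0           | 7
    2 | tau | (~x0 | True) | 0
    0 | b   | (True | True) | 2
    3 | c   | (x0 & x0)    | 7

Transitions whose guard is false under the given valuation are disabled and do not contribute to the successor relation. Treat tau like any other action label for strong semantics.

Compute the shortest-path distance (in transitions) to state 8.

Breadth-first toward 8:
  depth 0: {0}
  depth 1: {2,7}
  depth 2: {1,8}
8 enters at depth 2; path a·d

Answer: 2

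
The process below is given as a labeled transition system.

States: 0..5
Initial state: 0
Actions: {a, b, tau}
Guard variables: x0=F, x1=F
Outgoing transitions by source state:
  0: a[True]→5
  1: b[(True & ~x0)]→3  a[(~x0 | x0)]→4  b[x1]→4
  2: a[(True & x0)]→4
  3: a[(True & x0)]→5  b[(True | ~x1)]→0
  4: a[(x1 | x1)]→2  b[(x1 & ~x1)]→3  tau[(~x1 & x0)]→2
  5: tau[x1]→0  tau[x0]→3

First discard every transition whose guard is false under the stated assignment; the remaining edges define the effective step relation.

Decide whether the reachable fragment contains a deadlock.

Reach set: {0,5}
  0: a→5  [1 exit(s)]
  5: ∅  [deadlock]
Path to 5: a

Answer: DEADLOCK at state 5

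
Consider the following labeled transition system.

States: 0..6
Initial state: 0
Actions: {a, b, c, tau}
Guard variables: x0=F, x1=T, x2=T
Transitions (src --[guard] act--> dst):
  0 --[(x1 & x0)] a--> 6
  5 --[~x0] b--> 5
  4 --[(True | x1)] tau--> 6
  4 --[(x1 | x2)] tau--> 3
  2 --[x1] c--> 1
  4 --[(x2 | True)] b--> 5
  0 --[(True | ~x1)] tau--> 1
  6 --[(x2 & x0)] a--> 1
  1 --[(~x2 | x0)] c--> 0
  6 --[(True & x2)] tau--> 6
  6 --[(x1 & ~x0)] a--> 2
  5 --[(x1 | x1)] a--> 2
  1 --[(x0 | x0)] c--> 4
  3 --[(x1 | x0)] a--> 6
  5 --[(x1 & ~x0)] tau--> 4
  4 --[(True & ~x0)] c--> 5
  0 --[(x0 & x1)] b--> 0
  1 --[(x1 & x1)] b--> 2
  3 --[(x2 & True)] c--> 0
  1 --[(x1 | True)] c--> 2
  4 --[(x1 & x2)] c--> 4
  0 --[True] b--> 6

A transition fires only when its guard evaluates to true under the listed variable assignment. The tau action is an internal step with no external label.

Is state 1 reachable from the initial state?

After dropping false guards: 17 live edges.
Layer 0: {0}
Layer 1: {1,6}  cumulative {0,1,6}
Layer 2: {2}  cumulative {0,1,2,6}
Reachable = {0,1,2,6}
witness 1: tau

Answer: REACHABLE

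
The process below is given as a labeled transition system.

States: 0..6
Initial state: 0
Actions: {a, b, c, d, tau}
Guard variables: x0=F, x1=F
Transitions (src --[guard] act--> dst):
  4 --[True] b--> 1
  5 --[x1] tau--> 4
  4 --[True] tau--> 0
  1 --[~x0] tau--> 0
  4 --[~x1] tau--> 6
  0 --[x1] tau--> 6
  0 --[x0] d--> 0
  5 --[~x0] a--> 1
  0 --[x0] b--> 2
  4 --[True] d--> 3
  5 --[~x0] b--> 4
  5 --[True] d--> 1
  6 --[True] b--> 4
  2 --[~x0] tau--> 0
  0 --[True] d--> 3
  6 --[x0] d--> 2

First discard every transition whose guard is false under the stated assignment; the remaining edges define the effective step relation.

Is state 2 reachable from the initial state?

Guard filter leaves 11 enabled edge(s).
L0 = {0}
L1 = {3}  cumulative {0,3}
Reachable = {0,3}

Answer: UNREACHABLE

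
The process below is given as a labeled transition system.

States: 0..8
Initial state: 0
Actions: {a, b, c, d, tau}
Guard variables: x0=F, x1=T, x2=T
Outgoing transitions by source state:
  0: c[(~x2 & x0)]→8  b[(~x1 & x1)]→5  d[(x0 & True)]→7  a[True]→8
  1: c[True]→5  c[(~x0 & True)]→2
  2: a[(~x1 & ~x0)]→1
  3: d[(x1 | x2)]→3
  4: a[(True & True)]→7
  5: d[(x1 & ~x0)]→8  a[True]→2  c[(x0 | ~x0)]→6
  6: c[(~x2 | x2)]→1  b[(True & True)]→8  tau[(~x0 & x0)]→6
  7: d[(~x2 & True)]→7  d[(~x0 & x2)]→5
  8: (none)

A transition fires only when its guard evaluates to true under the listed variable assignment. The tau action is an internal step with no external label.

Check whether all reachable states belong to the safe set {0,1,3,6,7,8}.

Allowed set {0,1,3,6,7,8}
Reach set: {0,8}
  0: safe
  8: safe

Answer: INVARIANT HOLDS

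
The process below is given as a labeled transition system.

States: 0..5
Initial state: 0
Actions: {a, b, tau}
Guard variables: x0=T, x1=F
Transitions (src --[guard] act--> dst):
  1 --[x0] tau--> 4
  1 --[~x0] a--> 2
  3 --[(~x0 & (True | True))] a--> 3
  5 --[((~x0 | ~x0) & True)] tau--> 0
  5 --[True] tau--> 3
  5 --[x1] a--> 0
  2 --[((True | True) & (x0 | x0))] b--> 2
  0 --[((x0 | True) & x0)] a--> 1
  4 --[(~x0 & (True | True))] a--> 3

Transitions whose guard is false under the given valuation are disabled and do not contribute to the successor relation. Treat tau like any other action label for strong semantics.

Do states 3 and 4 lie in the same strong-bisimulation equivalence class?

Answer: BISIMILAR

Trace:
Refine partition for ~:
  π0 = {{0,1,2,3,4,5}}
  π1 = {{0},{1,5},{2},{3,4}}
stable after 2 split(s): 4 block(s)
3∈{3,4}, 4∈{3,4}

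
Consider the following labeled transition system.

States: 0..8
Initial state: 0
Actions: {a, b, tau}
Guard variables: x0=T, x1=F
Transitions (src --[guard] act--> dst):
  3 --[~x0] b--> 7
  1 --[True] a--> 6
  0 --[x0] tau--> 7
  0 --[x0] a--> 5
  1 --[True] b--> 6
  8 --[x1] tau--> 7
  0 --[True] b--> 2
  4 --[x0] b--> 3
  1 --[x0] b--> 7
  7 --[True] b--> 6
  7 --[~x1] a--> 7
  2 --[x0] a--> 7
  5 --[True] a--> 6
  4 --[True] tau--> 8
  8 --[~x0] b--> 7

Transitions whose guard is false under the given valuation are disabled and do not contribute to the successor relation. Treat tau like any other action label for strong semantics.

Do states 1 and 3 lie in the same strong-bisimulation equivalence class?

Answer: NOT BISIMILAR

Analysis:
Bisimulation quotient by refinement:
  π0 = {{0,1,2,3,4,5,6,7,8}}
  π1 = {{0},{1,7},{2,5},{3,6,8},{4}}
  π2 = {{0},{1},{2},{3,6,8},{4},{5},{7}}
7 equivalence class(es) (converged in 3)
[1]={1}  [3]={3,6,8}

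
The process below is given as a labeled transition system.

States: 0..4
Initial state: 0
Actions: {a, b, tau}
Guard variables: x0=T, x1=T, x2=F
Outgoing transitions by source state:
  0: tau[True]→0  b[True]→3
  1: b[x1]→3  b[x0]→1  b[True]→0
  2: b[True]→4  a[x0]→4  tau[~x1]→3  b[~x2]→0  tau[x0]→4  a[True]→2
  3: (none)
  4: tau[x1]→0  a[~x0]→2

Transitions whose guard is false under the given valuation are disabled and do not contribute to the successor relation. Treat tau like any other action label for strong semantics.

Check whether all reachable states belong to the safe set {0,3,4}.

Safe = {0,3,4}
Reach set: {0,3}
  0: safe
  3: safe

Answer: INVARIANT HOLDS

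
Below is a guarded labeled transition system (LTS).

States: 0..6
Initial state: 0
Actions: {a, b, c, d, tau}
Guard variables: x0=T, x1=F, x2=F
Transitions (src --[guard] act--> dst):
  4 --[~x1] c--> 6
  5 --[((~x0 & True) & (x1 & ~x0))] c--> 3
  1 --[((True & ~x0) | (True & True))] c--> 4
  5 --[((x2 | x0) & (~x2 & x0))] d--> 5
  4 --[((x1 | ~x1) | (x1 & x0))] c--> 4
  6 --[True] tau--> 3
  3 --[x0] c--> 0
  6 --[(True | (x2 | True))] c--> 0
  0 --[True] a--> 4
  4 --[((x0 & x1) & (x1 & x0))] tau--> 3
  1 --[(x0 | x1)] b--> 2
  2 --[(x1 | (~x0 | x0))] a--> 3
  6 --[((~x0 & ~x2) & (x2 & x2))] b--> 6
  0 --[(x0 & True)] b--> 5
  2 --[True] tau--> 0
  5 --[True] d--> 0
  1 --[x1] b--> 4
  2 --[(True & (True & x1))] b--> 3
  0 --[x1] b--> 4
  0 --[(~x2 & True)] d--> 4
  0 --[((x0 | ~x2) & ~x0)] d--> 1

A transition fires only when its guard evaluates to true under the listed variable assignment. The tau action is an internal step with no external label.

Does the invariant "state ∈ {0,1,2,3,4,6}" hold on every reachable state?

Safe = {0,1,2,3,4,6}
Reachable = {0,3,4,5,6}
  0: ✓
  3: ✓
  4: ✓
  5: VIOLATES
  6: ✓
witness against invariant: b → 5

Answer: INVARIANT VIOLATED at state 5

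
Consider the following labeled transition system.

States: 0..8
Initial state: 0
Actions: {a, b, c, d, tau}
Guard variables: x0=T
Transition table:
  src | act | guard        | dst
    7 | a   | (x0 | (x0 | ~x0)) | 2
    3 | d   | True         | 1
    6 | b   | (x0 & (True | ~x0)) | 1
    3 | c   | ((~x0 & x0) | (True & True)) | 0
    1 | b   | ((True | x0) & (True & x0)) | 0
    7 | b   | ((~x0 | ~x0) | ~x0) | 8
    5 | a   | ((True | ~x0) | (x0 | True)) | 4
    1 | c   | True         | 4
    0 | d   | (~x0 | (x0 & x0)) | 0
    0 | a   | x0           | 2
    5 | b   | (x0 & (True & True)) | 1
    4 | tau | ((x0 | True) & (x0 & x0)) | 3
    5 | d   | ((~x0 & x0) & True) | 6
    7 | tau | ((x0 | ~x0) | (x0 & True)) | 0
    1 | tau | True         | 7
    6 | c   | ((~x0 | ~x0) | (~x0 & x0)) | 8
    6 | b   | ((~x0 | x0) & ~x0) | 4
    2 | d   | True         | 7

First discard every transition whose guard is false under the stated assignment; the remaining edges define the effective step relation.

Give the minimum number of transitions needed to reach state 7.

Answer: 2

Analysis:
BFS to 7:
  L0 = {0}
  L1 = {2}
  L2 = {7}
7 enters at depth 2; path a·d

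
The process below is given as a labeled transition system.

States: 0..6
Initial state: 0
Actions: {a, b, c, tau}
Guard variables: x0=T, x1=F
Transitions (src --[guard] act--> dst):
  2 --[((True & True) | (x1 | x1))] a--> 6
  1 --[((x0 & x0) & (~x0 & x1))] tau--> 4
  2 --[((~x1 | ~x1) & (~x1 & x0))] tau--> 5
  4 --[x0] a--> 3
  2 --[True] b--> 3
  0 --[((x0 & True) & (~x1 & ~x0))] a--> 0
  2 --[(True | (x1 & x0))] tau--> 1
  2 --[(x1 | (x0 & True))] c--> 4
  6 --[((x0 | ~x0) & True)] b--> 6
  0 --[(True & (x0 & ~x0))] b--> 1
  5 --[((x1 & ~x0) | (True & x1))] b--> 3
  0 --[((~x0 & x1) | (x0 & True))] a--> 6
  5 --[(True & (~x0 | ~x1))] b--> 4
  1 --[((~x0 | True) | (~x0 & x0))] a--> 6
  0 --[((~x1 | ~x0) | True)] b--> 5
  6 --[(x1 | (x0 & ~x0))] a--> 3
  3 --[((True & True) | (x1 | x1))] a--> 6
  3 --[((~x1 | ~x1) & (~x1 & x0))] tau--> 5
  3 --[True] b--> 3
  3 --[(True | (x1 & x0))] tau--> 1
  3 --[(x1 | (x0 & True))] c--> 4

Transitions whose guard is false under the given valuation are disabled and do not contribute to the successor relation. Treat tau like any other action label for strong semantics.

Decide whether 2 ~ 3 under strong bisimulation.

Answer: BISIMILAR

Analysis:
Compute ~ classes (split until stable):
  π0 = {{0,1,2,3,4,5,6}}
  π1 = {{0},{1,4},{2,3},{5,6}}
  π2 = {{0},{1},{2,3},{4},{5},{6}}
stable after 3 split(s): 6 block(s)
class of 2: {2,3}; class of 3: {2,3}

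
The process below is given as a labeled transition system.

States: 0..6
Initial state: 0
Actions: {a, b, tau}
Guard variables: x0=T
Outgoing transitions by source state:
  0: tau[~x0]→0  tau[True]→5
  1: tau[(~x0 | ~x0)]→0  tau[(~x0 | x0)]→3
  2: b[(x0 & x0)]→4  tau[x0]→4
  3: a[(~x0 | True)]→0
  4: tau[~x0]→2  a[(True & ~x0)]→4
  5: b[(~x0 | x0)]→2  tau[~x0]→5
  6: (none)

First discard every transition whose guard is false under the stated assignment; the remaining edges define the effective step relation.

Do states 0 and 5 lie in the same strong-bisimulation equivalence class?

Answer: NOT BISIMILAR

Trace:
Compute ~ classes (split until stable):
  round 0: {{0,1,2,3,4,5,6}}
  round 1: {{0,1},{2},{3},{4,6},{5}}
  round 2: {{0},{1},{2},{3},{4,6},{5}}
Fixed point at round 3; 6 class(es).
0∈{0}, 5∈{5}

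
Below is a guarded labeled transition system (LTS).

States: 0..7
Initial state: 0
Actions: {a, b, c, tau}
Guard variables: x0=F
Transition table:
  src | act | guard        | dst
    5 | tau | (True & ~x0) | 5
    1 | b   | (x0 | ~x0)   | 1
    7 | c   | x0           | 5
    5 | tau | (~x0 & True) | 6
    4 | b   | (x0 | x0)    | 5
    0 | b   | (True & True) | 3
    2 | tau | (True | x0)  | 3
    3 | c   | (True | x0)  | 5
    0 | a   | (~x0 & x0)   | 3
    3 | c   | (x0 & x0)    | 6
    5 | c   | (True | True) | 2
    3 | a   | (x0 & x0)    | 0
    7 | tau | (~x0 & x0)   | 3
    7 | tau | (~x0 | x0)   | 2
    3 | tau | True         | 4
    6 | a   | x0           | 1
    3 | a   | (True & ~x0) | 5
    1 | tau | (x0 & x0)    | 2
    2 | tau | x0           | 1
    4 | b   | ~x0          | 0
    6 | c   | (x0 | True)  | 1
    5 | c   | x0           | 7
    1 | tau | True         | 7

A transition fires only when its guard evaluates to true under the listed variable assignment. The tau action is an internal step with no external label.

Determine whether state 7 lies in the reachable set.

13 transition(s) survive guard evaluation.
L0 = {0}
L1 = {3}  cumulative {0,3}
L2 = {4,5}  cumulative {0,3,4,5}
L3 = {2,6}  cumulative {0,2,3,4,5,6}
L4 = {1}  cumulative {0,1,2,3,4,5,6}
L5 = {7}  cumulative {0,1,2,3,4,5,6,7}
Reachable = {0,1,2,3,4,5,6,7}
witness 7: b·c·tau·c·tau

Answer: REACHABLE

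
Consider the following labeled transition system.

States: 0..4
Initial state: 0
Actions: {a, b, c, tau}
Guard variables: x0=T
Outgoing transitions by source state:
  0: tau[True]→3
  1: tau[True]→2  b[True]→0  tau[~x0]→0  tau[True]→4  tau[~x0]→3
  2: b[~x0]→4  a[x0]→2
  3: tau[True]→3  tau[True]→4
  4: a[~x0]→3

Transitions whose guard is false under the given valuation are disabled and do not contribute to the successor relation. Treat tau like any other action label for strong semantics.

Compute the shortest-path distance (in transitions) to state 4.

Answer: 2

Trace:
Breadth-first toward 4:
  depth 0: {0}
  depth 1: {3}
  depth 2: {4}
4 enters at depth 2; path tau·tau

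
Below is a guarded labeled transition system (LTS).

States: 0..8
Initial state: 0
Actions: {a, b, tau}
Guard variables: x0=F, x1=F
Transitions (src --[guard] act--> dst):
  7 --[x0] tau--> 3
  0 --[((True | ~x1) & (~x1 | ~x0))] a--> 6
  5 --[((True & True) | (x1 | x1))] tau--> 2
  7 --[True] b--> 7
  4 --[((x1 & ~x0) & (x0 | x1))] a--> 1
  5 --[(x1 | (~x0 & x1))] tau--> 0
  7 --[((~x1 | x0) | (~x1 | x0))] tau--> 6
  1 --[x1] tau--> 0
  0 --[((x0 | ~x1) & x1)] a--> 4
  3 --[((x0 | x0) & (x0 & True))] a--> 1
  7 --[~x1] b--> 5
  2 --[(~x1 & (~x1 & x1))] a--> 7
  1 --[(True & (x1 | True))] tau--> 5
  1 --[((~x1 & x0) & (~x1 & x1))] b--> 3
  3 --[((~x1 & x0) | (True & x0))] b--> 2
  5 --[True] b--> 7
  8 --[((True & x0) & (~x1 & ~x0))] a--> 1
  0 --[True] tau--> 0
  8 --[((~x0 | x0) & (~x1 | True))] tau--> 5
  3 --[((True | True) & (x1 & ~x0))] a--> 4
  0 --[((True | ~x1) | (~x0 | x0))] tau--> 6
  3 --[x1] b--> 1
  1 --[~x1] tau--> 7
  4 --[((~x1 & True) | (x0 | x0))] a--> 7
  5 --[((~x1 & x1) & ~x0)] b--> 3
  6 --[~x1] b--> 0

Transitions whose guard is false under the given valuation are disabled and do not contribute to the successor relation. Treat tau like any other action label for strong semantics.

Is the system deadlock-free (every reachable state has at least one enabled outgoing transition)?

Answer: DEADLOCK-FREE

Trace:
R = {0,6}
  0: a→6  tau→0  tau→6  [3 exit(s)]
  6: b→0  [1 exit(s)]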